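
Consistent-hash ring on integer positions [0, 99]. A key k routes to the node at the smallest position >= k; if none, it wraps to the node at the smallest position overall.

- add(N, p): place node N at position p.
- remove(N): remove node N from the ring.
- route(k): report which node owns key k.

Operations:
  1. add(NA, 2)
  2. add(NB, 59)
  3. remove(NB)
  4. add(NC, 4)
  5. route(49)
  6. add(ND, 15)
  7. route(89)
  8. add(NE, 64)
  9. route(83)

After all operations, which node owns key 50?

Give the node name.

Answer: NE

Derivation:
Op 1: add NA@2 -> ring=[2:NA]
Op 2: add NB@59 -> ring=[2:NA,59:NB]
Op 3: remove NB -> ring=[2:NA]
Op 4: add NC@4 -> ring=[2:NA,4:NC]
Op 5: route key 49: none >= 49, wrap to smallest pos 2 -> NA
Op 6: add ND@15 -> ring=[2:NA,4:NC,15:ND]
Op 7: route key 89: none >= 89, wrap to smallest pos 2 -> NA
Op 8: add NE@64 -> ring=[2:NA,4:NC,15:ND,64:NE]
Op 9: route key 83: none >= 83, wrap to smallest pos 2 -> NA
Final route key 50: smallest pos >= 50 is 64 -> NE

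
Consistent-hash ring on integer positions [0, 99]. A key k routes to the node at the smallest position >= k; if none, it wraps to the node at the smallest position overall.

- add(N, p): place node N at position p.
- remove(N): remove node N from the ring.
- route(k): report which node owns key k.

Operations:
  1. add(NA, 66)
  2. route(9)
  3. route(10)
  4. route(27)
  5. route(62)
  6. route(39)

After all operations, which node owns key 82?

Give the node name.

Answer: NA

Derivation:
Op 1: add NA@66 -> ring=[66:NA]
Op 2: route key 9: smallest pos >= 9 is 66 -> NA
Op 3: route key 10: smallest pos >= 10 is 66 -> NA
Op 4: route key 27: smallest pos >= 27 is 66 -> NA
Op 5: route key 62: smallest pos >= 62 is 66 -> NA
Op 6: route key 39: smallest pos >= 39 is 66 -> NA
Final route key 82: none >= 82, wrap to smallest pos 66 -> NA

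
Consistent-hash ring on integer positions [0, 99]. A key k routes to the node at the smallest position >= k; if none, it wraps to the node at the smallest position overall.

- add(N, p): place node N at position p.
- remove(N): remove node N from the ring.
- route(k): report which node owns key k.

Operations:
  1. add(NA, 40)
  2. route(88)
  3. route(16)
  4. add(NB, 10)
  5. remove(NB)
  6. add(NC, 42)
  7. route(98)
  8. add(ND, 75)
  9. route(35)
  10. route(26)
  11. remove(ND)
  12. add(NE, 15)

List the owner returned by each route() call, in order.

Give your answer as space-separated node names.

Answer: NA NA NA NA NA

Derivation:
Op 1: add NA@40 -> ring=[40:NA]
Op 2: route key 88: none >= 88, wrap to smallest pos 40 -> NA
Op 3: route key 16: smallest pos >= 16 is 40 -> NA
Op 4: add NB@10 -> ring=[10:NB,40:NA]
Op 5: remove NB -> ring=[40:NA]
Op 6: add NC@42 -> ring=[40:NA,42:NC]
Op 7: route key 98: none >= 98, wrap to smallest pos 40 -> NA
Op 8: add ND@75 -> ring=[40:NA,42:NC,75:ND]
Op 9: route key 35: smallest pos >= 35 is 40 -> NA
Op 10: route key 26: smallest pos >= 26 is 40 -> NA
Op 11: remove ND -> ring=[40:NA,42:NC]
Op 12: add NE@15 -> ring=[15:NE,40:NA,42:NC]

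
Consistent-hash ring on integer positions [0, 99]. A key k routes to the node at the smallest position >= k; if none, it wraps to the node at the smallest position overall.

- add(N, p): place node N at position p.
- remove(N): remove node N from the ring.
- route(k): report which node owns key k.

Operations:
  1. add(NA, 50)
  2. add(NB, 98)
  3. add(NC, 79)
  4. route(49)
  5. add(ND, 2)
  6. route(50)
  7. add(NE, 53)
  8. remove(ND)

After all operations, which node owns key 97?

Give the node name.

Op 1: add NA@50 -> ring=[50:NA]
Op 2: add NB@98 -> ring=[50:NA,98:NB]
Op 3: add NC@79 -> ring=[50:NA,79:NC,98:NB]
Op 4: route key 49: smallest pos >= 49 is 50 -> NA
Op 5: add ND@2 -> ring=[2:ND,50:NA,79:NC,98:NB]
Op 6: route key 50: smallest pos >= 50 is 50 -> NA
Op 7: add NE@53 -> ring=[2:ND,50:NA,53:NE,79:NC,98:NB]
Op 8: remove ND -> ring=[50:NA,53:NE,79:NC,98:NB]
Final route key 97: smallest pos >= 97 is 98 -> NB

Answer: NB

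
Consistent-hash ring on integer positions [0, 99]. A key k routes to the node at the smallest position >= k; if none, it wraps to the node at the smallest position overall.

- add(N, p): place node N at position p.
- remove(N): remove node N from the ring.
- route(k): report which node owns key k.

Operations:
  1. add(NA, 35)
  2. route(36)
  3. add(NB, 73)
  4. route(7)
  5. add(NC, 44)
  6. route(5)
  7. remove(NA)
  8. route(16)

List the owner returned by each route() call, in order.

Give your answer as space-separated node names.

Answer: NA NA NA NC

Derivation:
Op 1: add NA@35 -> ring=[35:NA]
Op 2: route key 36: none >= 36, wrap to smallest pos 35 -> NA
Op 3: add NB@73 -> ring=[35:NA,73:NB]
Op 4: route key 7: smallest pos >= 7 is 35 -> NA
Op 5: add NC@44 -> ring=[35:NA,44:NC,73:NB]
Op 6: route key 5: smallest pos >= 5 is 35 -> NA
Op 7: remove NA -> ring=[44:NC,73:NB]
Op 8: route key 16: smallest pos >= 16 is 44 -> NC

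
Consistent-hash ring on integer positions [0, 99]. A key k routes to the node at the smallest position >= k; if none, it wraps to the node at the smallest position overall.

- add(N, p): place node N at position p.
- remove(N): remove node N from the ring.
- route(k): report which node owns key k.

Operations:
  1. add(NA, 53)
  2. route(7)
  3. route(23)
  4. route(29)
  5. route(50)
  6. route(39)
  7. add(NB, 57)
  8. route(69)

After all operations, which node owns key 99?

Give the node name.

Answer: NA

Derivation:
Op 1: add NA@53 -> ring=[53:NA]
Op 2: route key 7: smallest pos >= 7 is 53 -> NA
Op 3: route key 23: smallest pos >= 23 is 53 -> NA
Op 4: route key 29: smallest pos >= 29 is 53 -> NA
Op 5: route key 50: smallest pos >= 50 is 53 -> NA
Op 6: route key 39: smallest pos >= 39 is 53 -> NA
Op 7: add NB@57 -> ring=[53:NA,57:NB]
Op 8: route key 69: none >= 69, wrap to smallest pos 53 -> NA
Final route key 99: none >= 99, wrap to smallest pos 53 -> NA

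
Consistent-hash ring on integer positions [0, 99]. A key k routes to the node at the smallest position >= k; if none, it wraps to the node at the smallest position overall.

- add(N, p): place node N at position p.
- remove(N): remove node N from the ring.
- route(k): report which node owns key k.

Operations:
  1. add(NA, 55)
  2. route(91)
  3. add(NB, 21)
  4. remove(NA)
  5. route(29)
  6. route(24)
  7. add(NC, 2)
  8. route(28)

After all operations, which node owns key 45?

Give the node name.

Answer: NC

Derivation:
Op 1: add NA@55 -> ring=[55:NA]
Op 2: route key 91: none >= 91, wrap to smallest pos 55 -> NA
Op 3: add NB@21 -> ring=[21:NB,55:NA]
Op 4: remove NA -> ring=[21:NB]
Op 5: route key 29: none >= 29, wrap to smallest pos 21 -> NB
Op 6: route key 24: none >= 24, wrap to smallest pos 21 -> NB
Op 7: add NC@2 -> ring=[2:NC,21:NB]
Op 8: route key 28: none >= 28, wrap to smallest pos 2 -> NC
Final route key 45: none >= 45, wrap to smallest pos 2 -> NC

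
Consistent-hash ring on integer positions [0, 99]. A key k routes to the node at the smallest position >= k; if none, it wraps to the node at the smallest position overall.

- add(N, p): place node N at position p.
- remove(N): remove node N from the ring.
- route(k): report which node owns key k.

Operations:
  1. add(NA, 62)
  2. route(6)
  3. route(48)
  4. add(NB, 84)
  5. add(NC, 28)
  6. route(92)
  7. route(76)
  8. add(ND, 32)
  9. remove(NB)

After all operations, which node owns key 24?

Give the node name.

Answer: NC

Derivation:
Op 1: add NA@62 -> ring=[62:NA]
Op 2: route key 6: smallest pos >= 6 is 62 -> NA
Op 3: route key 48: smallest pos >= 48 is 62 -> NA
Op 4: add NB@84 -> ring=[62:NA,84:NB]
Op 5: add NC@28 -> ring=[28:NC,62:NA,84:NB]
Op 6: route key 92: none >= 92, wrap to smallest pos 28 -> NC
Op 7: route key 76: smallest pos >= 76 is 84 -> NB
Op 8: add ND@32 -> ring=[28:NC,32:ND,62:NA,84:NB]
Op 9: remove NB -> ring=[28:NC,32:ND,62:NA]
Final route key 24: smallest pos >= 24 is 28 -> NC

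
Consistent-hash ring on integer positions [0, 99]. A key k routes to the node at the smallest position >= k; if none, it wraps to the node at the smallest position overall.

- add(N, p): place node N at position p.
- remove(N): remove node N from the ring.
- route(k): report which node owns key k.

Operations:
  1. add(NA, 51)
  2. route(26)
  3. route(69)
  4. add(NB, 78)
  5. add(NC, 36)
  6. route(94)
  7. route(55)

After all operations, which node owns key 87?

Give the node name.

Answer: NC

Derivation:
Op 1: add NA@51 -> ring=[51:NA]
Op 2: route key 26: smallest pos >= 26 is 51 -> NA
Op 3: route key 69: none >= 69, wrap to smallest pos 51 -> NA
Op 4: add NB@78 -> ring=[51:NA,78:NB]
Op 5: add NC@36 -> ring=[36:NC,51:NA,78:NB]
Op 6: route key 94: none >= 94, wrap to smallest pos 36 -> NC
Op 7: route key 55: smallest pos >= 55 is 78 -> NB
Final route key 87: none >= 87, wrap to smallest pos 36 -> NC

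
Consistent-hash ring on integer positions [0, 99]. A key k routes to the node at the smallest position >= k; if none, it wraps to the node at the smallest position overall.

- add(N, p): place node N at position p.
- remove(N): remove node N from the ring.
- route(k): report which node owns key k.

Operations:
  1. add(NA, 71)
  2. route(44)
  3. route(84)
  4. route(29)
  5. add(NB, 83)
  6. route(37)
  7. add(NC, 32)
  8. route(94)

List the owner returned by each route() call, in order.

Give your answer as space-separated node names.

Answer: NA NA NA NA NC

Derivation:
Op 1: add NA@71 -> ring=[71:NA]
Op 2: route key 44: smallest pos >= 44 is 71 -> NA
Op 3: route key 84: none >= 84, wrap to smallest pos 71 -> NA
Op 4: route key 29: smallest pos >= 29 is 71 -> NA
Op 5: add NB@83 -> ring=[71:NA,83:NB]
Op 6: route key 37: smallest pos >= 37 is 71 -> NA
Op 7: add NC@32 -> ring=[32:NC,71:NA,83:NB]
Op 8: route key 94: none >= 94, wrap to smallest pos 32 -> NC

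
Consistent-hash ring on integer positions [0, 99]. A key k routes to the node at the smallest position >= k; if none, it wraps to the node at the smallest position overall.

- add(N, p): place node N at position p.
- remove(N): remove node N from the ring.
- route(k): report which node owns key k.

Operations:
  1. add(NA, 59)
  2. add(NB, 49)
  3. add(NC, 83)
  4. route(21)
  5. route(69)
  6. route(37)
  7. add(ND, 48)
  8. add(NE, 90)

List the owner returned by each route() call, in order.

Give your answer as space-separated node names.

Answer: NB NC NB

Derivation:
Op 1: add NA@59 -> ring=[59:NA]
Op 2: add NB@49 -> ring=[49:NB,59:NA]
Op 3: add NC@83 -> ring=[49:NB,59:NA,83:NC]
Op 4: route key 21: smallest pos >= 21 is 49 -> NB
Op 5: route key 69: smallest pos >= 69 is 83 -> NC
Op 6: route key 37: smallest pos >= 37 is 49 -> NB
Op 7: add ND@48 -> ring=[48:ND,49:NB,59:NA,83:NC]
Op 8: add NE@90 -> ring=[48:ND,49:NB,59:NA,83:NC,90:NE]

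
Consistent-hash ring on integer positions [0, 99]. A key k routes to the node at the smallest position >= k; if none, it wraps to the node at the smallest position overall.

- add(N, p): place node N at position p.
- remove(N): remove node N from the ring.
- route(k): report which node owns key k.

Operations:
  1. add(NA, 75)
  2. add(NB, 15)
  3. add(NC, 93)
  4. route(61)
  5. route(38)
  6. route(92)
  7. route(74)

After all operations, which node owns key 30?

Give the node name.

Answer: NA

Derivation:
Op 1: add NA@75 -> ring=[75:NA]
Op 2: add NB@15 -> ring=[15:NB,75:NA]
Op 3: add NC@93 -> ring=[15:NB,75:NA,93:NC]
Op 4: route key 61: smallest pos >= 61 is 75 -> NA
Op 5: route key 38: smallest pos >= 38 is 75 -> NA
Op 6: route key 92: smallest pos >= 92 is 93 -> NC
Op 7: route key 74: smallest pos >= 74 is 75 -> NA
Final route key 30: smallest pos >= 30 is 75 -> NA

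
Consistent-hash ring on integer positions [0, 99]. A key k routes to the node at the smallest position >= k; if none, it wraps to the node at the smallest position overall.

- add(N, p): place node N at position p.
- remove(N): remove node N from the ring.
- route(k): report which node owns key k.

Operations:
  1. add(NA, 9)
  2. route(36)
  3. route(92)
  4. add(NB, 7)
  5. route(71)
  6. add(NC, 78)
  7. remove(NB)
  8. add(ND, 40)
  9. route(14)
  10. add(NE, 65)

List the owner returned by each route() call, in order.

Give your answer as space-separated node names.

Answer: NA NA NB ND

Derivation:
Op 1: add NA@9 -> ring=[9:NA]
Op 2: route key 36: none >= 36, wrap to smallest pos 9 -> NA
Op 3: route key 92: none >= 92, wrap to smallest pos 9 -> NA
Op 4: add NB@7 -> ring=[7:NB,9:NA]
Op 5: route key 71: none >= 71, wrap to smallest pos 7 -> NB
Op 6: add NC@78 -> ring=[7:NB,9:NA,78:NC]
Op 7: remove NB -> ring=[9:NA,78:NC]
Op 8: add ND@40 -> ring=[9:NA,40:ND,78:NC]
Op 9: route key 14: smallest pos >= 14 is 40 -> ND
Op 10: add NE@65 -> ring=[9:NA,40:ND,65:NE,78:NC]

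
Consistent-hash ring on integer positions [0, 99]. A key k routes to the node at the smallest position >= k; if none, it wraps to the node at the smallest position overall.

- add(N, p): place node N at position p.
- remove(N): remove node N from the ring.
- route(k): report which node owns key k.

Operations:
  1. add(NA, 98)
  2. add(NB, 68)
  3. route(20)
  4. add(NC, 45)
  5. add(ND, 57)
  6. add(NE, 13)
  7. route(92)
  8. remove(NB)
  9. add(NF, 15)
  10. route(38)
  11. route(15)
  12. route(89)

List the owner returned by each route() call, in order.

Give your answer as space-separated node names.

Answer: NB NA NC NF NA

Derivation:
Op 1: add NA@98 -> ring=[98:NA]
Op 2: add NB@68 -> ring=[68:NB,98:NA]
Op 3: route key 20: smallest pos >= 20 is 68 -> NB
Op 4: add NC@45 -> ring=[45:NC,68:NB,98:NA]
Op 5: add ND@57 -> ring=[45:NC,57:ND,68:NB,98:NA]
Op 6: add NE@13 -> ring=[13:NE,45:NC,57:ND,68:NB,98:NA]
Op 7: route key 92: smallest pos >= 92 is 98 -> NA
Op 8: remove NB -> ring=[13:NE,45:NC,57:ND,98:NA]
Op 9: add NF@15 -> ring=[13:NE,15:NF,45:NC,57:ND,98:NA]
Op 10: route key 38: smallest pos >= 38 is 45 -> NC
Op 11: route key 15: smallest pos >= 15 is 15 -> NF
Op 12: route key 89: smallest pos >= 89 is 98 -> NA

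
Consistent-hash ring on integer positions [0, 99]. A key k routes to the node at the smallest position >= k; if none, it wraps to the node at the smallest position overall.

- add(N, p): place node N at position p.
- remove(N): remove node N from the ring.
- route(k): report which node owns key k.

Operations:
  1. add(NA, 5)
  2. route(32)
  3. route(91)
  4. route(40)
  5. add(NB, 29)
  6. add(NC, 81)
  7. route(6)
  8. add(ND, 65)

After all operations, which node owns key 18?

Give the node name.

Op 1: add NA@5 -> ring=[5:NA]
Op 2: route key 32: none >= 32, wrap to smallest pos 5 -> NA
Op 3: route key 91: none >= 91, wrap to smallest pos 5 -> NA
Op 4: route key 40: none >= 40, wrap to smallest pos 5 -> NA
Op 5: add NB@29 -> ring=[5:NA,29:NB]
Op 6: add NC@81 -> ring=[5:NA,29:NB,81:NC]
Op 7: route key 6: smallest pos >= 6 is 29 -> NB
Op 8: add ND@65 -> ring=[5:NA,29:NB,65:ND,81:NC]
Final route key 18: smallest pos >= 18 is 29 -> NB

Answer: NB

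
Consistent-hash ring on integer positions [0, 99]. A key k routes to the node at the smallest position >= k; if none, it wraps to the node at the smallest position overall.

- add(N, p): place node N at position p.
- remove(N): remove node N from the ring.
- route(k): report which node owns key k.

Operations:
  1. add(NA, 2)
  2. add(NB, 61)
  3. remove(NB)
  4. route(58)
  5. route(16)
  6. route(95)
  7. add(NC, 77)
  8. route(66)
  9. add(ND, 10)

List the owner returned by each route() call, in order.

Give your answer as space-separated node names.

Op 1: add NA@2 -> ring=[2:NA]
Op 2: add NB@61 -> ring=[2:NA,61:NB]
Op 3: remove NB -> ring=[2:NA]
Op 4: route key 58: none >= 58, wrap to smallest pos 2 -> NA
Op 5: route key 16: none >= 16, wrap to smallest pos 2 -> NA
Op 6: route key 95: none >= 95, wrap to smallest pos 2 -> NA
Op 7: add NC@77 -> ring=[2:NA,77:NC]
Op 8: route key 66: smallest pos >= 66 is 77 -> NC
Op 9: add ND@10 -> ring=[2:NA,10:ND,77:NC]

Answer: NA NA NA NC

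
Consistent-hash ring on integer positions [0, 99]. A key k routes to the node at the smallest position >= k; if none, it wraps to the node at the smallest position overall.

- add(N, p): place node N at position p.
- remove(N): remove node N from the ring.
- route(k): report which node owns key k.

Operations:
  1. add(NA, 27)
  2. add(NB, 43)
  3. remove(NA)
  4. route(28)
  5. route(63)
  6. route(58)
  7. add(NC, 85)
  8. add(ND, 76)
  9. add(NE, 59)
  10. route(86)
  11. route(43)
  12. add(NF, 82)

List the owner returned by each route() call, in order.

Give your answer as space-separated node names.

Op 1: add NA@27 -> ring=[27:NA]
Op 2: add NB@43 -> ring=[27:NA,43:NB]
Op 3: remove NA -> ring=[43:NB]
Op 4: route key 28: smallest pos >= 28 is 43 -> NB
Op 5: route key 63: none >= 63, wrap to smallest pos 43 -> NB
Op 6: route key 58: none >= 58, wrap to smallest pos 43 -> NB
Op 7: add NC@85 -> ring=[43:NB,85:NC]
Op 8: add ND@76 -> ring=[43:NB,76:ND,85:NC]
Op 9: add NE@59 -> ring=[43:NB,59:NE,76:ND,85:NC]
Op 10: route key 86: none >= 86, wrap to smallest pos 43 -> NB
Op 11: route key 43: smallest pos >= 43 is 43 -> NB
Op 12: add NF@82 -> ring=[43:NB,59:NE,76:ND,82:NF,85:NC]

Answer: NB NB NB NB NB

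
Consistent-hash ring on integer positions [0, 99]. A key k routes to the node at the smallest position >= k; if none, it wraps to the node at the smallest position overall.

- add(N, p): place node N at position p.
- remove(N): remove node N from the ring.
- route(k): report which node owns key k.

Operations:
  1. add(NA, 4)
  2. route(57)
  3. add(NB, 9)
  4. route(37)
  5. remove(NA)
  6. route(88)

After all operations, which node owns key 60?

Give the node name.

Answer: NB

Derivation:
Op 1: add NA@4 -> ring=[4:NA]
Op 2: route key 57: none >= 57, wrap to smallest pos 4 -> NA
Op 3: add NB@9 -> ring=[4:NA,9:NB]
Op 4: route key 37: none >= 37, wrap to smallest pos 4 -> NA
Op 5: remove NA -> ring=[9:NB]
Op 6: route key 88: none >= 88, wrap to smallest pos 9 -> NB
Final route key 60: none >= 60, wrap to smallest pos 9 -> NB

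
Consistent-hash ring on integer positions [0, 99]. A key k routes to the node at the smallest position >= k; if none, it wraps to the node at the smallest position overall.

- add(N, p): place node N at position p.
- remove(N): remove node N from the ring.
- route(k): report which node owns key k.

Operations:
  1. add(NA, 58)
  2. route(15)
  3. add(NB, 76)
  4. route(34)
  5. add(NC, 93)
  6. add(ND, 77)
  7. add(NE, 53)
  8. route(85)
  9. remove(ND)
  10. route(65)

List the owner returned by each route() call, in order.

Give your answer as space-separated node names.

Answer: NA NA NC NB

Derivation:
Op 1: add NA@58 -> ring=[58:NA]
Op 2: route key 15: smallest pos >= 15 is 58 -> NA
Op 3: add NB@76 -> ring=[58:NA,76:NB]
Op 4: route key 34: smallest pos >= 34 is 58 -> NA
Op 5: add NC@93 -> ring=[58:NA,76:NB,93:NC]
Op 6: add ND@77 -> ring=[58:NA,76:NB,77:ND,93:NC]
Op 7: add NE@53 -> ring=[53:NE,58:NA,76:NB,77:ND,93:NC]
Op 8: route key 85: smallest pos >= 85 is 93 -> NC
Op 9: remove ND -> ring=[53:NE,58:NA,76:NB,93:NC]
Op 10: route key 65: smallest pos >= 65 is 76 -> NB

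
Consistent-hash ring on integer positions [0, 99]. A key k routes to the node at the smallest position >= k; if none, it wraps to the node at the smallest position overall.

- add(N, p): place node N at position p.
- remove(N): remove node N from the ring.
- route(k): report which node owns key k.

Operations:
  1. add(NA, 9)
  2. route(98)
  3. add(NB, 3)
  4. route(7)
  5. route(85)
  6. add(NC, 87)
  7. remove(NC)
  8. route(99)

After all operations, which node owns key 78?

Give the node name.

Op 1: add NA@9 -> ring=[9:NA]
Op 2: route key 98: none >= 98, wrap to smallest pos 9 -> NA
Op 3: add NB@3 -> ring=[3:NB,9:NA]
Op 4: route key 7: smallest pos >= 7 is 9 -> NA
Op 5: route key 85: none >= 85, wrap to smallest pos 3 -> NB
Op 6: add NC@87 -> ring=[3:NB,9:NA,87:NC]
Op 7: remove NC -> ring=[3:NB,9:NA]
Op 8: route key 99: none >= 99, wrap to smallest pos 3 -> NB
Final route key 78: none >= 78, wrap to smallest pos 3 -> NB

Answer: NB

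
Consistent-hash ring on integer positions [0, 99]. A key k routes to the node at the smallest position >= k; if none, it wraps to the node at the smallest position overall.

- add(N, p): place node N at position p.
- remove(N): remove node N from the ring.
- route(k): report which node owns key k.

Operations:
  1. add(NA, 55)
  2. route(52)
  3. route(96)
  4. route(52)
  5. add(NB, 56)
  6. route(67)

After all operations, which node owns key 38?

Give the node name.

Answer: NA

Derivation:
Op 1: add NA@55 -> ring=[55:NA]
Op 2: route key 52: smallest pos >= 52 is 55 -> NA
Op 3: route key 96: none >= 96, wrap to smallest pos 55 -> NA
Op 4: route key 52: smallest pos >= 52 is 55 -> NA
Op 5: add NB@56 -> ring=[55:NA,56:NB]
Op 6: route key 67: none >= 67, wrap to smallest pos 55 -> NA
Final route key 38: smallest pos >= 38 is 55 -> NA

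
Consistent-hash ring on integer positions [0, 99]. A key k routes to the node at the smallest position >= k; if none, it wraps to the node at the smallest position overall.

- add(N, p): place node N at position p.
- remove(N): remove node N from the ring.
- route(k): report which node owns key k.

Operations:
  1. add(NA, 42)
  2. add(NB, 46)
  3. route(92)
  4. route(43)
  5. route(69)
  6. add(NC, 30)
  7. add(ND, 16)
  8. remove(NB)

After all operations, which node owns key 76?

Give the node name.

Answer: ND

Derivation:
Op 1: add NA@42 -> ring=[42:NA]
Op 2: add NB@46 -> ring=[42:NA,46:NB]
Op 3: route key 92: none >= 92, wrap to smallest pos 42 -> NA
Op 4: route key 43: smallest pos >= 43 is 46 -> NB
Op 5: route key 69: none >= 69, wrap to smallest pos 42 -> NA
Op 6: add NC@30 -> ring=[30:NC,42:NA,46:NB]
Op 7: add ND@16 -> ring=[16:ND,30:NC,42:NA,46:NB]
Op 8: remove NB -> ring=[16:ND,30:NC,42:NA]
Final route key 76: none >= 76, wrap to smallest pos 16 -> ND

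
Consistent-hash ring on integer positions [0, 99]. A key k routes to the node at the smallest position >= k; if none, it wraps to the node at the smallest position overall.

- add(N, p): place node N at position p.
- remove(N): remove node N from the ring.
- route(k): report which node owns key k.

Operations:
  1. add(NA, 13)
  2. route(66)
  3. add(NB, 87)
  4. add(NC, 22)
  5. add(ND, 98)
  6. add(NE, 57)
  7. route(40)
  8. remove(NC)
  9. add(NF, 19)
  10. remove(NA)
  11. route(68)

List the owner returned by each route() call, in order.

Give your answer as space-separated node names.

Answer: NA NE NB

Derivation:
Op 1: add NA@13 -> ring=[13:NA]
Op 2: route key 66: none >= 66, wrap to smallest pos 13 -> NA
Op 3: add NB@87 -> ring=[13:NA,87:NB]
Op 4: add NC@22 -> ring=[13:NA,22:NC,87:NB]
Op 5: add ND@98 -> ring=[13:NA,22:NC,87:NB,98:ND]
Op 6: add NE@57 -> ring=[13:NA,22:NC,57:NE,87:NB,98:ND]
Op 7: route key 40: smallest pos >= 40 is 57 -> NE
Op 8: remove NC -> ring=[13:NA,57:NE,87:NB,98:ND]
Op 9: add NF@19 -> ring=[13:NA,19:NF,57:NE,87:NB,98:ND]
Op 10: remove NA -> ring=[19:NF,57:NE,87:NB,98:ND]
Op 11: route key 68: smallest pos >= 68 is 87 -> NB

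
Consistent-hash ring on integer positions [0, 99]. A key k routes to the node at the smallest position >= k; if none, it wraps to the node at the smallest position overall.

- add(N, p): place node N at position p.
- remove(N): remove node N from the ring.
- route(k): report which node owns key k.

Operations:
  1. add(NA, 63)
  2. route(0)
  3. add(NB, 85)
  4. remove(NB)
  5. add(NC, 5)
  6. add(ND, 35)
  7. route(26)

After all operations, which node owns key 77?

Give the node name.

Op 1: add NA@63 -> ring=[63:NA]
Op 2: route key 0: smallest pos >= 0 is 63 -> NA
Op 3: add NB@85 -> ring=[63:NA,85:NB]
Op 4: remove NB -> ring=[63:NA]
Op 5: add NC@5 -> ring=[5:NC,63:NA]
Op 6: add ND@35 -> ring=[5:NC,35:ND,63:NA]
Op 7: route key 26: smallest pos >= 26 is 35 -> ND
Final route key 77: none >= 77, wrap to smallest pos 5 -> NC

Answer: NC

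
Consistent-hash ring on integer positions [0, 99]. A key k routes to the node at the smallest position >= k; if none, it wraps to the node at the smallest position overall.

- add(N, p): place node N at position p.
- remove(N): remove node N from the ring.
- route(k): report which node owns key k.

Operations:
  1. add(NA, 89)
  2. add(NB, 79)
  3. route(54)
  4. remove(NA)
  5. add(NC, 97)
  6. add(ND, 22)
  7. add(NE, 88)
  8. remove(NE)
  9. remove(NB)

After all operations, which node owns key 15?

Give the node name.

Answer: ND

Derivation:
Op 1: add NA@89 -> ring=[89:NA]
Op 2: add NB@79 -> ring=[79:NB,89:NA]
Op 3: route key 54: smallest pos >= 54 is 79 -> NB
Op 4: remove NA -> ring=[79:NB]
Op 5: add NC@97 -> ring=[79:NB,97:NC]
Op 6: add ND@22 -> ring=[22:ND,79:NB,97:NC]
Op 7: add NE@88 -> ring=[22:ND,79:NB,88:NE,97:NC]
Op 8: remove NE -> ring=[22:ND,79:NB,97:NC]
Op 9: remove NB -> ring=[22:ND,97:NC]
Final route key 15: smallest pos >= 15 is 22 -> ND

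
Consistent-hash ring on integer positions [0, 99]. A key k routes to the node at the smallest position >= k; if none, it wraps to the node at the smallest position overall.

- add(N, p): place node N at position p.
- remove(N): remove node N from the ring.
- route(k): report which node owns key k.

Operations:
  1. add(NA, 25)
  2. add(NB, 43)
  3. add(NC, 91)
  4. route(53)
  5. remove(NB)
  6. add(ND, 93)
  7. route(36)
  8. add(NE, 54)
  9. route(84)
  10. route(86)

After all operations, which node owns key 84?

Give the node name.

Answer: NC

Derivation:
Op 1: add NA@25 -> ring=[25:NA]
Op 2: add NB@43 -> ring=[25:NA,43:NB]
Op 3: add NC@91 -> ring=[25:NA,43:NB,91:NC]
Op 4: route key 53: smallest pos >= 53 is 91 -> NC
Op 5: remove NB -> ring=[25:NA,91:NC]
Op 6: add ND@93 -> ring=[25:NA,91:NC,93:ND]
Op 7: route key 36: smallest pos >= 36 is 91 -> NC
Op 8: add NE@54 -> ring=[25:NA,54:NE,91:NC,93:ND]
Op 9: route key 84: smallest pos >= 84 is 91 -> NC
Op 10: route key 86: smallest pos >= 86 is 91 -> NC
Final route key 84: smallest pos >= 84 is 91 -> NC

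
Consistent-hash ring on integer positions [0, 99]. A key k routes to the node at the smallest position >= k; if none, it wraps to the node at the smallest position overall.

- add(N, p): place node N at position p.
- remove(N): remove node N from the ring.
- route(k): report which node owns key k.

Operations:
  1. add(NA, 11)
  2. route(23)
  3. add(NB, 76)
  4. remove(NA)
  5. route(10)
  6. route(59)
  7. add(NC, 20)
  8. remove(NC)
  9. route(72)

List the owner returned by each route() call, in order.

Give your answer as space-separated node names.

Op 1: add NA@11 -> ring=[11:NA]
Op 2: route key 23: none >= 23, wrap to smallest pos 11 -> NA
Op 3: add NB@76 -> ring=[11:NA,76:NB]
Op 4: remove NA -> ring=[76:NB]
Op 5: route key 10: smallest pos >= 10 is 76 -> NB
Op 6: route key 59: smallest pos >= 59 is 76 -> NB
Op 7: add NC@20 -> ring=[20:NC,76:NB]
Op 8: remove NC -> ring=[76:NB]
Op 9: route key 72: smallest pos >= 72 is 76 -> NB

Answer: NA NB NB NB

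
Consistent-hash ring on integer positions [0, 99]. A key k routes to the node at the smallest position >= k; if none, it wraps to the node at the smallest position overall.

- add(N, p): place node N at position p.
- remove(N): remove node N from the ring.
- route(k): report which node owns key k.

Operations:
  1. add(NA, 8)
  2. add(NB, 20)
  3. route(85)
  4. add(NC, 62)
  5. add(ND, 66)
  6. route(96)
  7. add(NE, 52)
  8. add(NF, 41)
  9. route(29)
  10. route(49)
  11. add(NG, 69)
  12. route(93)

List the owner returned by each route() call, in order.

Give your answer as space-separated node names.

Op 1: add NA@8 -> ring=[8:NA]
Op 2: add NB@20 -> ring=[8:NA,20:NB]
Op 3: route key 85: none >= 85, wrap to smallest pos 8 -> NA
Op 4: add NC@62 -> ring=[8:NA,20:NB,62:NC]
Op 5: add ND@66 -> ring=[8:NA,20:NB,62:NC,66:ND]
Op 6: route key 96: none >= 96, wrap to smallest pos 8 -> NA
Op 7: add NE@52 -> ring=[8:NA,20:NB,52:NE,62:NC,66:ND]
Op 8: add NF@41 -> ring=[8:NA,20:NB,41:NF,52:NE,62:NC,66:ND]
Op 9: route key 29: smallest pos >= 29 is 41 -> NF
Op 10: route key 49: smallest pos >= 49 is 52 -> NE
Op 11: add NG@69 -> ring=[8:NA,20:NB,41:NF,52:NE,62:NC,66:ND,69:NG]
Op 12: route key 93: none >= 93, wrap to smallest pos 8 -> NA

Answer: NA NA NF NE NA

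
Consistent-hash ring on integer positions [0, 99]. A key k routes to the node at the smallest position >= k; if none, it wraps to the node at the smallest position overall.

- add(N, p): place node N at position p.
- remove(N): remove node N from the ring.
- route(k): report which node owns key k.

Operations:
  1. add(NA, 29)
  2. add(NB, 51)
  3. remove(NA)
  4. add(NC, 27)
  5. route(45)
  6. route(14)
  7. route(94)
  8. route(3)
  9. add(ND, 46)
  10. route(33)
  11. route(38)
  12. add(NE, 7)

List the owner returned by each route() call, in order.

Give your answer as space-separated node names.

Answer: NB NC NC NC ND ND

Derivation:
Op 1: add NA@29 -> ring=[29:NA]
Op 2: add NB@51 -> ring=[29:NA,51:NB]
Op 3: remove NA -> ring=[51:NB]
Op 4: add NC@27 -> ring=[27:NC,51:NB]
Op 5: route key 45: smallest pos >= 45 is 51 -> NB
Op 6: route key 14: smallest pos >= 14 is 27 -> NC
Op 7: route key 94: none >= 94, wrap to smallest pos 27 -> NC
Op 8: route key 3: smallest pos >= 3 is 27 -> NC
Op 9: add ND@46 -> ring=[27:NC,46:ND,51:NB]
Op 10: route key 33: smallest pos >= 33 is 46 -> ND
Op 11: route key 38: smallest pos >= 38 is 46 -> ND
Op 12: add NE@7 -> ring=[7:NE,27:NC,46:ND,51:NB]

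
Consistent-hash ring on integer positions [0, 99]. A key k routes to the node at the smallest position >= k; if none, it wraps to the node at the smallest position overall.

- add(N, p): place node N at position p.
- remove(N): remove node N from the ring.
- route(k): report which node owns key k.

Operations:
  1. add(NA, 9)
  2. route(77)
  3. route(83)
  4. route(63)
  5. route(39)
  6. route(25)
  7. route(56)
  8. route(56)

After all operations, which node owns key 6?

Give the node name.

Answer: NA

Derivation:
Op 1: add NA@9 -> ring=[9:NA]
Op 2: route key 77: none >= 77, wrap to smallest pos 9 -> NA
Op 3: route key 83: none >= 83, wrap to smallest pos 9 -> NA
Op 4: route key 63: none >= 63, wrap to smallest pos 9 -> NA
Op 5: route key 39: none >= 39, wrap to smallest pos 9 -> NA
Op 6: route key 25: none >= 25, wrap to smallest pos 9 -> NA
Op 7: route key 56: none >= 56, wrap to smallest pos 9 -> NA
Op 8: route key 56: none >= 56, wrap to smallest pos 9 -> NA
Final route key 6: smallest pos >= 6 is 9 -> NA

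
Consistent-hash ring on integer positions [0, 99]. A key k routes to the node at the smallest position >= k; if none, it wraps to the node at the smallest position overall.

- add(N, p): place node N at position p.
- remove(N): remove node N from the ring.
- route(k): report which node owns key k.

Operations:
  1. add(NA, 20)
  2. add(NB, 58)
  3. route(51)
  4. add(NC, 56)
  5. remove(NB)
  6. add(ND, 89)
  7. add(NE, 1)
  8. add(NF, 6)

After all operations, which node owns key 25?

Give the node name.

Answer: NC

Derivation:
Op 1: add NA@20 -> ring=[20:NA]
Op 2: add NB@58 -> ring=[20:NA,58:NB]
Op 3: route key 51: smallest pos >= 51 is 58 -> NB
Op 4: add NC@56 -> ring=[20:NA,56:NC,58:NB]
Op 5: remove NB -> ring=[20:NA,56:NC]
Op 6: add ND@89 -> ring=[20:NA,56:NC,89:ND]
Op 7: add NE@1 -> ring=[1:NE,20:NA,56:NC,89:ND]
Op 8: add NF@6 -> ring=[1:NE,6:NF,20:NA,56:NC,89:ND]
Final route key 25: smallest pos >= 25 is 56 -> NC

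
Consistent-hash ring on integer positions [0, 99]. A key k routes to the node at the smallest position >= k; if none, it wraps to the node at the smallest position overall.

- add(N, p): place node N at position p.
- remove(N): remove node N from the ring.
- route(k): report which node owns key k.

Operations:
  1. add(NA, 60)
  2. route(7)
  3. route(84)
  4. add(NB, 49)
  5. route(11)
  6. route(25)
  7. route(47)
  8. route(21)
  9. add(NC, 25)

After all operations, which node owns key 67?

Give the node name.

Answer: NC

Derivation:
Op 1: add NA@60 -> ring=[60:NA]
Op 2: route key 7: smallest pos >= 7 is 60 -> NA
Op 3: route key 84: none >= 84, wrap to smallest pos 60 -> NA
Op 4: add NB@49 -> ring=[49:NB,60:NA]
Op 5: route key 11: smallest pos >= 11 is 49 -> NB
Op 6: route key 25: smallest pos >= 25 is 49 -> NB
Op 7: route key 47: smallest pos >= 47 is 49 -> NB
Op 8: route key 21: smallest pos >= 21 is 49 -> NB
Op 9: add NC@25 -> ring=[25:NC,49:NB,60:NA]
Final route key 67: none >= 67, wrap to smallest pos 25 -> NC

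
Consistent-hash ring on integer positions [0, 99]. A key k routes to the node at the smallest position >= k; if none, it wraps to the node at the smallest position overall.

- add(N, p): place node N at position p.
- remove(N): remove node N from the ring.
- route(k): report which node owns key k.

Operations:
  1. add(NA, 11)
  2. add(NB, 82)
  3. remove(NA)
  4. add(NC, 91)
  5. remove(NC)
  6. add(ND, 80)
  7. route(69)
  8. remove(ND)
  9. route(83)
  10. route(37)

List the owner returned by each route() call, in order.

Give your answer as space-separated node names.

Answer: ND NB NB

Derivation:
Op 1: add NA@11 -> ring=[11:NA]
Op 2: add NB@82 -> ring=[11:NA,82:NB]
Op 3: remove NA -> ring=[82:NB]
Op 4: add NC@91 -> ring=[82:NB,91:NC]
Op 5: remove NC -> ring=[82:NB]
Op 6: add ND@80 -> ring=[80:ND,82:NB]
Op 7: route key 69: smallest pos >= 69 is 80 -> ND
Op 8: remove ND -> ring=[82:NB]
Op 9: route key 83: none >= 83, wrap to smallest pos 82 -> NB
Op 10: route key 37: smallest pos >= 37 is 82 -> NB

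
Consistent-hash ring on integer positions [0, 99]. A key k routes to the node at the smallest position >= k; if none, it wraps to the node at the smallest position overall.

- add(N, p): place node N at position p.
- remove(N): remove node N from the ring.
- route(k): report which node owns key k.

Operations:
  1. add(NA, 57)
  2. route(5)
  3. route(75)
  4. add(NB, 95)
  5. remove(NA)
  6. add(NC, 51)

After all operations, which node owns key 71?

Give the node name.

Answer: NB

Derivation:
Op 1: add NA@57 -> ring=[57:NA]
Op 2: route key 5: smallest pos >= 5 is 57 -> NA
Op 3: route key 75: none >= 75, wrap to smallest pos 57 -> NA
Op 4: add NB@95 -> ring=[57:NA,95:NB]
Op 5: remove NA -> ring=[95:NB]
Op 6: add NC@51 -> ring=[51:NC,95:NB]
Final route key 71: smallest pos >= 71 is 95 -> NB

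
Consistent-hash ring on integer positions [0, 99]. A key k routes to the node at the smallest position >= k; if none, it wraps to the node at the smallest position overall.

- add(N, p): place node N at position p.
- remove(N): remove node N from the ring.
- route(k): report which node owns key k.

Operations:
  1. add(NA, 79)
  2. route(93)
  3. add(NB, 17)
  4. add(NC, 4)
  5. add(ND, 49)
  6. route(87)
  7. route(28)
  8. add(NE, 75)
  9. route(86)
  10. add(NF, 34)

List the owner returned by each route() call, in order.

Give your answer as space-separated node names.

Op 1: add NA@79 -> ring=[79:NA]
Op 2: route key 93: none >= 93, wrap to smallest pos 79 -> NA
Op 3: add NB@17 -> ring=[17:NB,79:NA]
Op 4: add NC@4 -> ring=[4:NC,17:NB,79:NA]
Op 5: add ND@49 -> ring=[4:NC,17:NB,49:ND,79:NA]
Op 6: route key 87: none >= 87, wrap to smallest pos 4 -> NC
Op 7: route key 28: smallest pos >= 28 is 49 -> ND
Op 8: add NE@75 -> ring=[4:NC,17:NB,49:ND,75:NE,79:NA]
Op 9: route key 86: none >= 86, wrap to smallest pos 4 -> NC
Op 10: add NF@34 -> ring=[4:NC,17:NB,34:NF,49:ND,75:NE,79:NA]

Answer: NA NC ND NC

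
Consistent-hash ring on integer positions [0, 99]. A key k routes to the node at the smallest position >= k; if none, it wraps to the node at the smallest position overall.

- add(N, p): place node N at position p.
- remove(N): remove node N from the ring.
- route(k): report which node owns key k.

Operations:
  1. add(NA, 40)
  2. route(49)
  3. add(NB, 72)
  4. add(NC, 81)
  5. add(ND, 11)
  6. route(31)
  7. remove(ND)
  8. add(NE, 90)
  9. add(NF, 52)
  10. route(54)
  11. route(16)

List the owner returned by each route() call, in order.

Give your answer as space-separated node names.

Op 1: add NA@40 -> ring=[40:NA]
Op 2: route key 49: none >= 49, wrap to smallest pos 40 -> NA
Op 3: add NB@72 -> ring=[40:NA,72:NB]
Op 4: add NC@81 -> ring=[40:NA,72:NB,81:NC]
Op 5: add ND@11 -> ring=[11:ND,40:NA,72:NB,81:NC]
Op 6: route key 31: smallest pos >= 31 is 40 -> NA
Op 7: remove ND -> ring=[40:NA,72:NB,81:NC]
Op 8: add NE@90 -> ring=[40:NA,72:NB,81:NC,90:NE]
Op 9: add NF@52 -> ring=[40:NA,52:NF,72:NB,81:NC,90:NE]
Op 10: route key 54: smallest pos >= 54 is 72 -> NB
Op 11: route key 16: smallest pos >= 16 is 40 -> NA

Answer: NA NA NB NA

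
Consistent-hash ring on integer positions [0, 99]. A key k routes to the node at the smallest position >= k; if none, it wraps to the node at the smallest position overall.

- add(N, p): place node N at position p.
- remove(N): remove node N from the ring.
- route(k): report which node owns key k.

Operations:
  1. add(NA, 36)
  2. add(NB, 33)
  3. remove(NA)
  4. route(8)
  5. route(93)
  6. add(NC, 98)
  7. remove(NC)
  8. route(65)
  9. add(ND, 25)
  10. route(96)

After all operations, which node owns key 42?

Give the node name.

Answer: ND

Derivation:
Op 1: add NA@36 -> ring=[36:NA]
Op 2: add NB@33 -> ring=[33:NB,36:NA]
Op 3: remove NA -> ring=[33:NB]
Op 4: route key 8: smallest pos >= 8 is 33 -> NB
Op 5: route key 93: none >= 93, wrap to smallest pos 33 -> NB
Op 6: add NC@98 -> ring=[33:NB,98:NC]
Op 7: remove NC -> ring=[33:NB]
Op 8: route key 65: none >= 65, wrap to smallest pos 33 -> NB
Op 9: add ND@25 -> ring=[25:ND,33:NB]
Op 10: route key 96: none >= 96, wrap to smallest pos 25 -> ND
Final route key 42: none >= 42, wrap to smallest pos 25 -> ND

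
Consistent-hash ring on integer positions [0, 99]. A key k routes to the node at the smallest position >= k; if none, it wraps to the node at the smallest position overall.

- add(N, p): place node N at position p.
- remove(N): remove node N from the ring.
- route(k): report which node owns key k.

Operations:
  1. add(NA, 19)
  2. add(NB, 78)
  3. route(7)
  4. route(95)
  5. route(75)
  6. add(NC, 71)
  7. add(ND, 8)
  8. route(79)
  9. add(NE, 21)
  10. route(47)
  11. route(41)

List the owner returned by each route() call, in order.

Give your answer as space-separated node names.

Answer: NA NA NB ND NC NC

Derivation:
Op 1: add NA@19 -> ring=[19:NA]
Op 2: add NB@78 -> ring=[19:NA,78:NB]
Op 3: route key 7: smallest pos >= 7 is 19 -> NA
Op 4: route key 95: none >= 95, wrap to smallest pos 19 -> NA
Op 5: route key 75: smallest pos >= 75 is 78 -> NB
Op 6: add NC@71 -> ring=[19:NA,71:NC,78:NB]
Op 7: add ND@8 -> ring=[8:ND,19:NA,71:NC,78:NB]
Op 8: route key 79: none >= 79, wrap to smallest pos 8 -> ND
Op 9: add NE@21 -> ring=[8:ND,19:NA,21:NE,71:NC,78:NB]
Op 10: route key 47: smallest pos >= 47 is 71 -> NC
Op 11: route key 41: smallest pos >= 41 is 71 -> NC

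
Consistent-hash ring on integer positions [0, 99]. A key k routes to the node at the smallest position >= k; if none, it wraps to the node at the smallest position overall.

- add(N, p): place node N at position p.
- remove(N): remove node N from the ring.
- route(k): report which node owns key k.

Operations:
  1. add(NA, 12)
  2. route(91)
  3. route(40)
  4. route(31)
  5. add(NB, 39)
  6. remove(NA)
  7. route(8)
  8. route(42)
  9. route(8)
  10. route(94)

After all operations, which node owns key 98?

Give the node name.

Answer: NB

Derivation:
Op 1: add NA@12 -> ring=[12:NA]
Op 2: route key 91: none >= 91, wrap to smallest pos 12 -> NA
Op 3: route key 40: none >= 40, wrap to smallest pos 12 -> NA
Op 4: route key 31: none >= 31, wrap to smallest pos 12 -> NA
Op 5: add NB@39 -> ring=[12:NA,39:NB]
Op 6: remove NA -> ring=[39:NB]
Op 7: route key 8: smallest pos >= 8 is 39 -> NB
Op 8: route key 42: none >= 42, wrap to smallest pos 39 -> NB
Op 9: route key 8: smallest pos >= 8 is 39 -> NB
Op 10: route key 94: none >= 94, wrap to smallest pos 39 -> NB
Final route key 98: none >= 98, wrap to smallest pos 39 -> NB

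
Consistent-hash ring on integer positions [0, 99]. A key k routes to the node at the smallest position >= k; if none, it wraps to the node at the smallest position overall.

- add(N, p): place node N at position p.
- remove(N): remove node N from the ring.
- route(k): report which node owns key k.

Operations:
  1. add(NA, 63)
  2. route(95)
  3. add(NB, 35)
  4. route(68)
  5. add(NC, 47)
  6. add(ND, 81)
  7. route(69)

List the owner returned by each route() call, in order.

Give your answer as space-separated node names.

Answer: NA NB ND

Derivation:
Op 1: add NA@63 -> ring=[63:NA]
Op 2: route key 95: none >= 95, wrap to smallest pos 63 -> NA
Op 3: add NB@35 -> ring=[35:NB,63:NA]
Op 4: route key 68: none >= 68, wrap to smallest pos 35 -> NB
Op 5: add NC@47 -> ring=[35:NB,47:NC,63:NA]
Op 6: add ND@81 -> ring=[35:NB,47:NC,63:NA,81:ND]
Op 7: route key 69: smallest pos >= 69 is 81 -> ND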